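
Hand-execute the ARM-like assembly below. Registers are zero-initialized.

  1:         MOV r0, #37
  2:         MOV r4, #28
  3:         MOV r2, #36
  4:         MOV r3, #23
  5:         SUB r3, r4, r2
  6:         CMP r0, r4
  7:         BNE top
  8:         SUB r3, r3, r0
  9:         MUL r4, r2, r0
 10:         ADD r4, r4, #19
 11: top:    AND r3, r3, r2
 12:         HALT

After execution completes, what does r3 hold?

32

MOV r0, #37 → r0=37
MOV r4, #28 → r4=28
MOV r2, #36 → r2=36
MOV r3, #23 → r3=23
SUB r3, r4, r2 → r3=28-36=-8
CMP r0, r4  (cmp 37,28)
BNE top: taken
AND r3, r3, r2 → r3=(-8)&36=32
halt.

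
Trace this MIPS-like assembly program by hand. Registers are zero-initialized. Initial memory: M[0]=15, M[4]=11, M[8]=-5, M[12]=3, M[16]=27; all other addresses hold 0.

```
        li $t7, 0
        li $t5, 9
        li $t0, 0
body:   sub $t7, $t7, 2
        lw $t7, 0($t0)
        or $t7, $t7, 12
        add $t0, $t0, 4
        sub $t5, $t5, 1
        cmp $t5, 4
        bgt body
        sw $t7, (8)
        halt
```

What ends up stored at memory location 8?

$t7=0
$t5=9
$t0=0
$t7=0-2=-2
$t7=M[0]=15
$t7=15|12=15
$t0=0+4=4
$t5=9-1=8
cmp $t5, 4  (cmp 8,4)
bgt body: taken
$t7=15-2=13
$t7=M[4]=11
$t7=11|12=15
$t0=4+4=8
$t5=8-1=7
cmp $t5, 4  (cmp 7,4)
bgt body: taken
$t7=15-2=13
$t7=M[8]=-5
$t7=(-5)|12=-1
$t0=8+4=12
$t5=7-1=6
cmp $t5, 4  (cmp 6,4)
bgt body: taken
$t7=(-1)-2=-3
$t7=M[12]=3
$t7=3|12=15
$t0=12+4=16
$t5=6-1=5
cmp $t5, 4  (cmp 5,4)
bgt body: taken
$t7=15-2=13
$t7=M[16]=27
$t7=27|12=31
$t0=16+4=20
$t5=5-1=4
cmp $t5, 4  (cmp 4,4)
bgt body: not taken
sw $t7, (8) → M[8]=31
halt.

31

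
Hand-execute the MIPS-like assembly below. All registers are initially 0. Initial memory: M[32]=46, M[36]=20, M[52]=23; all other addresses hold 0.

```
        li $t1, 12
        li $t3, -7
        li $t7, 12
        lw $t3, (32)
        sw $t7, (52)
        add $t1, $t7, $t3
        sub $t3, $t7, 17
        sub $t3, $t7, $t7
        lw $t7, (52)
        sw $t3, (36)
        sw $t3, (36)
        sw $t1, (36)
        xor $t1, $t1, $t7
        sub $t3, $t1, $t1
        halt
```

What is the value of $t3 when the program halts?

$t1=12
$t3=-7
$t7=12
$t3=M[32]=46
sw $t7, (52) → M[52]=12
$t1=12+46=58
$t3=12-17=-5
$t3=12-12=0
$t7=M[52]=12
sw $t3, (36) → M[36]=0
sw $t3, (36) → M[36]=0
sw $t1, (36) → M[36]=58
$t1=58^12=54
$t3=54-54=0
halt.

0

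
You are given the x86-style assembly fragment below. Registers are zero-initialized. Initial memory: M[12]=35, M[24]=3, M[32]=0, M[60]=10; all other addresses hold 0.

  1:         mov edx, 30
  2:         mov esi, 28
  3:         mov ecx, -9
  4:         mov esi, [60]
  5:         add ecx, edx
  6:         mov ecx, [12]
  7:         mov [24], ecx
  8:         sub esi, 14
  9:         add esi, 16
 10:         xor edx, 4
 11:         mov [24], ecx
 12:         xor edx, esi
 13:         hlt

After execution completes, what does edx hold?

after mov edx, 30: edx=30
after mov esi, 28: esi=28
after mov ecx, -9: ecx=-9
after mov esi, [60]: esi=M[60]=10
after add ecx, edx: ecx=(-9)+30=21
after mov ecx, [12]: ecx=M[12]=35
mov [24], ecx → M[24]=35
after sub esi, 14: esi=10-14=-4
after add esi, 16: esi=(-4)+16=12
after xor edx, 4: edx=30^4=26
mov [24], ecx → M[24]=35
after xor edx, esi: edx=26^12=22
halt.

22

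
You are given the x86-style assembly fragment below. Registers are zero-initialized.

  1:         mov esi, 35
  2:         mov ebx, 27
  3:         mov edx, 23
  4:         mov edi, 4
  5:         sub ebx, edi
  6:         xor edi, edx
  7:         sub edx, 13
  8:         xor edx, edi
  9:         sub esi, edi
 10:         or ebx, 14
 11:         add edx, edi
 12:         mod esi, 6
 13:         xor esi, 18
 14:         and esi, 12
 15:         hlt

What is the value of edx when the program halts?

44

esi=35
ebx=27
edx=23
edi=4
ebx=27-4=23
edi=4^23=19
edx=23-13=10
edx=10^19=25
esi=35-19=16
ebx=23|14=31
edx=25+19=44
esi=16%6=4
esi=4^18=22
esi=22&12=4
halt.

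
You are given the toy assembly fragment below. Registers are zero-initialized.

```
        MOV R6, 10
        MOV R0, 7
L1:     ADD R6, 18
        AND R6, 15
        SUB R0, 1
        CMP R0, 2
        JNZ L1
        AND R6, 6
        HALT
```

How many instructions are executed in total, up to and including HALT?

MOV R6, 10 → R6=10
MOV R0, 7 → R0=7
ADD R6, 18 → R6=10+18=28
AND R6, 15 → R6=28&15=12
SUB R0, 1 → R0=7-1=6
CMP R0, 2  (cmp 6,2)
JNZ L1: taken
ADD R6, 18 → R6=12+18=30
AND R6, 15 → R6=30&15=14
SUB R0, 1 → R0=6-1=5
CMP R0, 2  (cmp 5,2)
JNZ L1: taken
ADD R6, 18 → R6=14+18=32
AND R6, 15 → R6=32&15=0
SUB R0, 1 → R0=5-1=4
CMP R0, 2  (cmp 4,2)
JNZ L1: taken
ADD R6, 18 → R6=0+18=18
AND R6, 15 → R6=18&15=2
SUB R0, 1 → R0=4-1=3
CMP R0, 2  (cmp 3,2)
JNZ L1: taken
ADD R6, 18 → R6=2+18=20
AND R6, 15 → R6=20&15=4
SUB R0, 1 → R0=3-1=2
CMP R0, 2  (cmp 2,2)
JNZ L1: not taken
AND R6, 6 → R6=4&6=4
halt.
Total executed instructions: 29.

29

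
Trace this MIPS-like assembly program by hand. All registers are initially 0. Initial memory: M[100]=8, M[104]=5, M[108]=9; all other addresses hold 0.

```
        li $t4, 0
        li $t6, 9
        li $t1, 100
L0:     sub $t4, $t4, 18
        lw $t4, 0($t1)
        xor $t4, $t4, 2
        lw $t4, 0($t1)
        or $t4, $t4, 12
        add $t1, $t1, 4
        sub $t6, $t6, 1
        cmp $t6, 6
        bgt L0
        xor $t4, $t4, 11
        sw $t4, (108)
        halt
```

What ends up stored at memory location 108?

6

after li $t4, 0: $t4=0
after li $t6, 9: $t6=9
after li $t1, 100: $t1=100
after sub $t4, $t4, 18: $t4=0-18=-18
after lw $t4, 0($t1): $t4=M[100]=8
after xor $t4, $t4, 2: $t4=8^2=10
after lw $t4, 0($t1): $t4=M[100]=8
after or $t4, $t4, 12: $t4=8|12=12
after add $t1, $t1, 4: $t1=100+4=104
after sub $t6, $t6, 1: $t6=9-1=8
cmp $t6, 6  (cmp 8,6)
bgt L0: taken
after sub $t4, $t4, 18: $t4=12-18=-6
after lw $t4, 0($t1): $t4=M[104]=5
after xor $t4, $t4, 2: $t4=5^2=7
after lw $t4, 0($t1): $t4=M[104]=5
after or $t4, $t4, 12: $t4=5|12=13
after add $t1, $t1, 4: $t1=104+4=108
after sub $t6, $t6, 1: $t6=8-1=7
cmp $t6, 6  (cmp 7,6)
bgt L0: taken
after sub $t4, $t4, 18: $t4=13-18=-5
after lw $t4, 0($t1): $t4=M[108]=9
after xor $t4, $t4, 2: $t4=9^2=11
after lw $t4, 0($t1): $t4=M[108]=9
after or $t4, $t4, 12: $t4=9|12=13
after add $t1, $t1, 4: $t1=108+4=112
after sub $t6, $t6, 1: $t6=7-1=6
cmp $t6, 6  (cmp 6,6)
bgt L0: not taken
after xor $t4, $t4, 11: $t4=13^11=6
sw $t4, (108) → M[108]=6
halt.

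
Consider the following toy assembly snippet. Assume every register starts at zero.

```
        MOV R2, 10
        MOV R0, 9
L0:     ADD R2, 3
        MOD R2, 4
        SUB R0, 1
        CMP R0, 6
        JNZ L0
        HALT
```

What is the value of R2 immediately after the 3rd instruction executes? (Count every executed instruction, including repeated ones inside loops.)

13

R2=10
R0=9
R2=10+3=13
After step 3: R2 = 13.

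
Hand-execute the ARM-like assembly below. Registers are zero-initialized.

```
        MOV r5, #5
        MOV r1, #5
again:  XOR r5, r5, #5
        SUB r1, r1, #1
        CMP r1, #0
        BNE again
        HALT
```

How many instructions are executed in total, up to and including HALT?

23

MOV r5, #5 → r5=5
MOV r1, #5 → r1=5
XOR r5, r5, #5 → r5=5^5=0
SUB r1, r1, #1 → r1=5-1=4
CMP r1, #0  (cmp 4,0)
BNE again: taken
XOR r5, r5, #5 → r5=0^5=5
SUB r1, r1, #1 → r1=4-1=3
CMP r1, #0  (cmp 3,0)
BNE again: taken
XOR r5, r5, #5 → r5=5^5=0
SUB r1, r1, #1 → r1=3-1=2
CMP r1, #0  (cmp 2,0)
BNE again: taken
XOR r5, r5, #5 → r5=0^5=5
SUB r1, r1, #1 → r1=2-1=1
CMP r1, #0  (cmp 1,0)
BNE again: taken
XOR r5, r5, #5 → r5=5^5=0
SUB r1, r1, #1 → r1=1-1=0
CMP r1, #0  (cmp 0,0)
BNE again: not taken
halt.
Total executed instructions: 23.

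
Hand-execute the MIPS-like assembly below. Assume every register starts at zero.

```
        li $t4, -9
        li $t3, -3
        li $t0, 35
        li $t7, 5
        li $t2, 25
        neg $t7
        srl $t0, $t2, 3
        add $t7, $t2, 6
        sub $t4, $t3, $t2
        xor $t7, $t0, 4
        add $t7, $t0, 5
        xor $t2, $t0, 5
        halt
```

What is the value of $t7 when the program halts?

after li $t4, -9: $t4=-9
after li $t3, -3: $t3=-3
after li $t0, 35: $t0=35
after li $t7, 5: $t7=5
after li $t2, 25: $t2=25
after neg $t7: $t7=-(5)=-5
after srl $t0, $t2, 3: $t0=25>>3=3
after add $t7, $t2, 6: $t7=25+6=31
after sub $t4, $t3, $t2: $t4=(-3)-25=-28
after xor $t7, $t0, 4: $t7=3^4=7
after add $t7, $t0, 5: $t7=3+5=8
after xor $t2, $t0, 5: $t2=3^5=6
halt.

8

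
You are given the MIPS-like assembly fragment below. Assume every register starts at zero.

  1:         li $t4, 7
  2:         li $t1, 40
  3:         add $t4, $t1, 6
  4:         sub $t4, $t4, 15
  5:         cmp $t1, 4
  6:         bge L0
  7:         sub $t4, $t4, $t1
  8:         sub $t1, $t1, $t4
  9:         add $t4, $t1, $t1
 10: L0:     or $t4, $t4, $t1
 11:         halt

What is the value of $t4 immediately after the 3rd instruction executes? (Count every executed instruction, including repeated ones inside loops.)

46

$t4=7
$t1=40
$t4=40+6=46
After step 3: $t4 = 46.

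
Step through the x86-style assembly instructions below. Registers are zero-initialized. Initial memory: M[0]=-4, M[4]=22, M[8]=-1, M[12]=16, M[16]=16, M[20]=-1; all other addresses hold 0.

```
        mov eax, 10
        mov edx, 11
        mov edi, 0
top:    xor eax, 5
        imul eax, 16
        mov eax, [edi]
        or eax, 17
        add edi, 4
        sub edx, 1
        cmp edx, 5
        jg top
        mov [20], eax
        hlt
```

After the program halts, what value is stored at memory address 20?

mov eax, 10 → eax=10
mov edx, 11 → edx=11
mov edi, 0 → edi=0
xor eax, 5 → eax=10^5=15
imul eax, 16 → eax=15*16=240
mov eax, [edi] → eax=M[0]=-4
or eax, 17 → eax=(-4)|17=-3
add edi, 4 → edi=0+4=4
sub edx, 1 → edx=11-1=10
cmp edx, 5  (cmp 10,5)
jg top: taken
xor eax, 5 → eax=(-3)^5=-8
imul eax, 16 → eax=(-8)*16=-128
mov eax, [edi] → eax=M[4]=22
or eax, 17 → eax=22|17=23
add edi, 4 → edi=4+4=8
sub edx, 1 → edx=10-1=9
cmp edx, 5  (cmp 9,5)
jg top: taken
xor eax, 5 → eax=23^5=18
imul eax, 16 → eax=18*16=288
mov eax, [edi] → eax=M[8]=-1
or eax, 17 → eax=(-1)|17=-1
add edi, 4 → edi=8+4=12
sub edx, 1 → edx=9-1=8
cmp edx, 5  (cmp 8,5)
jg top: taken
xor eax, 5 → eax=(-1)^5=-6
imul eax, 16 → eax=(-6)*16=-96
mov eax, [edi] → eax=M[12]=16
or eax, 17 → eax=16|17=17
add edi, 4 → edi=12+4=16
sub edx, 1 → edx=8-1=7
cmp edx, 5  (cmp 7,5)
jg top: taken
xor eax, 5 → eax=17^5=20
imul eax, 16 → eax=20*16=320
mov eax, [edi] → eax=M[16]=16
or eax, 17 → eax=16|17=17
add edi, 4 → edi=16+4=20
sub edx, 1 → edx=7-1=6
cmp edx, 5  (cmp 6,5)
jg top: taken
xor eax, 5 → eax=17^5=20
imul eax, 16 → eax=20*16=320
mov eax, [edi] → eax=M[20]=-1
or eax, 17 → eax=(-1)|17=-1
add edi, 4 → edi=20+4=24
sub edx, 1 → edx=6-1=5
cmp edx, 5  (cmp 5,5)
jg top: not taken
mov [20], eax → M[20]=-1
halt.

-1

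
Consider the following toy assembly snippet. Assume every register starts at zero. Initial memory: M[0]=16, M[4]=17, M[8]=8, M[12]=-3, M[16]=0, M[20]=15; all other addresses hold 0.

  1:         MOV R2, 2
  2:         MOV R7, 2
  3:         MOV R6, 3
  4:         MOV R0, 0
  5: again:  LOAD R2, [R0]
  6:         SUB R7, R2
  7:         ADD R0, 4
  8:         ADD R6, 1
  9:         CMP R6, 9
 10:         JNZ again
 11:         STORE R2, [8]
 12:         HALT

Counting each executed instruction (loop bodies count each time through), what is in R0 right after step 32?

20

after MOV R2, 2: R2=2
after MOV R7, 2: R7=2
after MOV R6, 3: R6=3
after MOV R0, 0: R0=0
after LOAD R2, [R0]: R2=M[0]=16
after SUB R7, R2: R7=2-16=-14
after ADD R0, 4: R0=0+4=4
after ADD R6, 1: R6=3+1=4
CMP R6, 9  (cmp 4,9)
JNZ again: taken
after LOAD R2, [R0]: R2=M[4]=17
after SUB R7, R2: R7=(-14)-17=-31
after ADD R0, 4: R0=4+4=8
after ADD R6, 1: R6=4+1=5
CMP R6, 9  (cmp 5,9)
JNZ again: taken
after LOAD R2, [R0]: R2=M[8]=8
after SUB R7, R2: R7=(-31)-8=-39
after ADD R0, 4: R0=8+4=12
after ADD R6, 1: R6=5+1=6
CMP R6, 9  (cmp 6,9)
JNZ again: taken
after LOAD R2, [R0]: R2=M[12]=-3
after SUB R7, R2: R7=(-39)-(-3)=-36
after ADD R0, 4: R0=12+4=16
after ADD R6, 1: R6=6+1=7
CMP R6, 9  (cmp 7,9)
JNZ again: taken
after LOAD R2, [R0]: R2=M[16]=0
after SUB R7, R2: R7=(-36)-0=-36
after ADD R0, 4: R0=16+4=20
after ADD R6, 1: R6=7+1=8
After step 32: R0 = 20.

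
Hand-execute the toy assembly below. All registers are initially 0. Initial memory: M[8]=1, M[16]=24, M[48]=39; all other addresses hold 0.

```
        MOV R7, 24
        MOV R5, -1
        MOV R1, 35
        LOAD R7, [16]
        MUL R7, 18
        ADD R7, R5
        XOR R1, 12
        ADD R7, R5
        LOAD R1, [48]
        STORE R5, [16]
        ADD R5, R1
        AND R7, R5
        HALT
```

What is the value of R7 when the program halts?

MOV R7, 24 → R7=24
MOV R5, -1 → R5=-1
MOV R1, 35 → R1=35
LOAD R7, [16] → R7=M[16]=24
MUL R7, 18 → R7=24*18=432
ADD R7, R5 → R7=432+(-1)=431
XOR R1, 12 → R1=35^12=47
ADD R7, R5 → R7=431+(-1)=430
LOAD R1, [48] → R1=M[48]=39
STORE R5, [16] → M[16]=-1
ADD R5, R1 → R5=(-1)+39=38
AND R7, R5 → R7=430&38=38
halt.

38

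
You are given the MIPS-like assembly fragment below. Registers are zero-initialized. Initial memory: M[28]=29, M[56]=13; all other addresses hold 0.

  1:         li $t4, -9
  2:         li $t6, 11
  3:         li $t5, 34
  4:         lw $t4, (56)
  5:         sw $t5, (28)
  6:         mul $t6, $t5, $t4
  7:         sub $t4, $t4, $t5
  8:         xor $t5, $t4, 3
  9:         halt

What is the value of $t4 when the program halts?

-21

$t4=-9
$t6=11
$t5=34
$t4=M[56]=13
sw $t5, (28) → M[28]=34
$t6=34*13=442
$t4=13-34=-21
$t5=(-21)^3=-24
halt.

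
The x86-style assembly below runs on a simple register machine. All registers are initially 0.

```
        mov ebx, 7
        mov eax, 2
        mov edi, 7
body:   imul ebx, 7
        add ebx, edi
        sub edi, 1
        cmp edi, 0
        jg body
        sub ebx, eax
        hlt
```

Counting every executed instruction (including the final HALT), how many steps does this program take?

after mov ebx, 7: ebx=7
after mov eax, 2: eax=2
after mov edi, 7: edi=7
after imul ebx, 7: ebx=7*7=49
after add ebx, edi: ebx=49+7=56
after sub edi, 1: edi=7-1=6
cmp edi, 0  (cmp 6,0)
jg body: taken
after imul ebx, 7: ebx=56*7=392
after add ebx, edi: ebx=392+6=398
after sub edi, 1: edi=6-1=5
cmp edi, 0  (cmp 5,0)
jg body: taken
after imul ebx, 7: ebx=398*7=2786
after add ebx, edi: ebx=2786+5=2791
after sub edi, 1: edi=5-1=4
cmp edi, 0  (cmp 4,0)
jg body: taken
after imul ebx, 7: ebx=2791*7=19537
after add ebx, edi: ebx=19537+4=19541
after sub edi, 1: edi=4-1=3
cmp edi, 0  (cmp 3,0)
jg body: taken
after imul ebx, 7: ebx=19541*7=136787
after add ebx, edi: ebx=136787+3=136790
after sub edi, 1: edi=3-1=2
cmp edi, 0  (cmp 2,0)
jg body: taken
after imul ebx, 7: ebx=136790*7=957530
after add ebx, edi: ebx=957530+2=957532
after sub edi, 1: edi=2-1=1
cmp edi, 0  (cmp 1,0)
jg body: taken
after imul ebx, 7: ebx=957532*7=6702724
after add ebx, edi: ebx=6702724+1=6702725
after sub edi, 1: edi=1-1=0
cmp edi, 0  (cmp 0,0)
jg body: not taken
after sub ebx, eax: ebx=6702725-2=6702723
halt.
Total executed instructions: 40.

40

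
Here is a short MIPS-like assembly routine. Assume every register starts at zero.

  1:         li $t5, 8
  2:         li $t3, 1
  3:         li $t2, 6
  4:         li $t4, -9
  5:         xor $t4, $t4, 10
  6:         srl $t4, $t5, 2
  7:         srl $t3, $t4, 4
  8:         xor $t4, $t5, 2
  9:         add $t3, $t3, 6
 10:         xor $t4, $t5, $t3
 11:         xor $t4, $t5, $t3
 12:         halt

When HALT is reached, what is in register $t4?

14

after li $t5, 8: $t5=8
after li $t3, 1: $t3=1
after li $t2, 6: $t2=6
after li $t4, -9: $t4=-9
after xor $t4, $t4, 10: $t4=(-9)^10=-3
after srl $t4, $t5, 2: $t4=8>>2=2
after srl $t3, $t4, 4: $t3=2>>4=0
after xor $t4, $t5, 2: $t4=8^2=10
after add $t3, $t3, 6: $t3=0+6=6
after xor $t4, $t5, $t3: $t4=8^6=14
after xor $t4, $t5, $t3: $t4=8^6=14
halt.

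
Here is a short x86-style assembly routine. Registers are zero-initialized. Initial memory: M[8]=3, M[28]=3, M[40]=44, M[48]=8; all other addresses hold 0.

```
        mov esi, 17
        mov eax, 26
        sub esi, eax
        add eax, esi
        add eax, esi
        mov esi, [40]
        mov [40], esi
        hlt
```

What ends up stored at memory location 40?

44

esi=17
eax=26
esi=17-26=-9
eax=26+(-9)=17
eax=17+(-9)=8
esi=M[40]=44
mov [40], esi → M[40]=44
halt.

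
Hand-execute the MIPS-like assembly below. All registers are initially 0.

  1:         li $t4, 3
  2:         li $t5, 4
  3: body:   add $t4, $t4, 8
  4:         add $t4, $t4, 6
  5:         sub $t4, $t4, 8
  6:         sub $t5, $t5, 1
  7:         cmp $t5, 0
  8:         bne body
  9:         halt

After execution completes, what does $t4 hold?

27

li $t4, 3 → $t4=3
li $t5, 4 → $t5=4
add $t4, $t4, 8 → $t4=3+8=11
add $t4, $t4, 6 → $t4=11+6=17
sub $t4, $t4, 8 → $t4=17-8=9
sub $t5, $t5, 1 → $t5=4-1=3
cmp $t5, 0  (cmp 3,0)
bne body: taken
add $t4, $t4, 8 → $t4=9+8=17
add $t4, $t4, 6 → $t4=17+6=23
sub $t4, $t4, 8 → $t4=23-8=15
sub $t5, $t5, 1 → $t5=3-1=2
cmp $t5, 0  (cmp 2,0)
bne body: taken
add $t4, $t4, 8 → $t4=15+8=23
add $t4, $t4, 6 → $t4=23+6=29
sub $t4, $t4, 8 → $t4=29-8=21
sub $t5, $t5, 1 → $t5=2-1=1
cmp $t5, 0  (cmp 1,0)
bne body: taken
add $t4, $t4, 8 → $t4=21+8=29
add $t4, $t4, 6 → $t4=29+6=35
sub $t4, $t4, 8 → $t4=35-8=27
sub $t5, $t5, 1 → $t5=1-1=0
cmp $t5, 0  (cmp 0,0)
bne body: not taken
halt.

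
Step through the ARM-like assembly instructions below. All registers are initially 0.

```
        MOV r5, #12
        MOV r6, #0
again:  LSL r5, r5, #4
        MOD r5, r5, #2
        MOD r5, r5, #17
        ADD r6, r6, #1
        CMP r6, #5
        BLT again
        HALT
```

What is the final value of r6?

5

after MOV r5, #12: r5=12
after MOV r6, #0: r6=0
after LSL r5, r5, #4: r5=12<<4=192
after MOD r5, r5, #2: r5=192%2=0
after MOD r5, r5, #17: r5=0%17=0
after ADD r6, r6, #1: r6=0+1=1
CMP r6, #5  (cmp 1,5)
BLT again: taken
after LSL r5, r5, #4: r5=0<<4=0
after MOD r5, r5, #2: r5=0%2=0
after MOD r5, r5, #17: r5=0%17=0
after ADD r6, r6, #1: r6=1+1=2
CMP r6, #5  (cmp 2,5)
BLT again: taken
after LSL r5, r5, #4: r5=0<<4=0
after MOD r5, r5, #2: r5=0%2=0
after MOD r5, r5, #17: r5=0%17=0
after ADD r6, r6, #1: r6=2+1=3
CMP r6, #5  (cmp 3,5)
BLT again: taken
after LSL r5, r5, #4: r5=0<<4=0
after MOD r5, r5, #2: r5=0%2=0
after MOD r5, r5, #17: r5=0%17=0
after ADD r6, r6, #1: r6=3+1=4
CMP r6, #5  (cmp 4,5)
BLT again: taken
after LSL r5, r5, #4: r5=0<<4=0
after MOD r5, r5, #2: r5=0%2=0
after MOD r5, r5, #17: r5=0%17=0
after ADD r6, r6, #1: r6=4+1=5
CMP r6, #5  (cmp 5,5)
BLT again: not taken
halt.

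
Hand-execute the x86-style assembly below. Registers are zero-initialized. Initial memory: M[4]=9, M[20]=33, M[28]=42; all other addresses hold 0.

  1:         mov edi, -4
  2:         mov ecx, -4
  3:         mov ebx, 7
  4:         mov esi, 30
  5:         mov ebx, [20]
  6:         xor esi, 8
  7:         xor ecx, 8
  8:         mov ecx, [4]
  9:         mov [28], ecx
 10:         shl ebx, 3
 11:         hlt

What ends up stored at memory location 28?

9

mov edi, -4 → edi=-4
mov ecx, -4 → ecx=-4
mov ebx, 7 → ebx=7
mov esi, 30 → esi=30
mov ebx, [20] → ebx=M[20]=33
xor esi, 8 → esi=30^8=22
xor ecx, 8 → ecx=(-4)^8=-12
mov ecx, [4] → ecx=M[4]=9
mov [28], ecx → M[28]=9
shl ebx, 3 → ebx=33<<3=264
halt.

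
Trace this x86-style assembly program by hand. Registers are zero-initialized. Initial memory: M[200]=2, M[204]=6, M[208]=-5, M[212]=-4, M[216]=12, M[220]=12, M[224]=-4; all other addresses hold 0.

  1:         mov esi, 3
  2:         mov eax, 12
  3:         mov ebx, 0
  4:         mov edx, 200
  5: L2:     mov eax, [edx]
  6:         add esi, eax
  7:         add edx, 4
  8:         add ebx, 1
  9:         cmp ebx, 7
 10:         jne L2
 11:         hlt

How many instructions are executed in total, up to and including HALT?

47

after mov esi, 3: esi=3
after mov eax, 12: eax=12
after mov ebx, 0: ebx=0
after mov edx, 200: edx=200
after mov eax, [edx]: eax=M[200]=2
after add esi, eax: esi=3+2=5
after add edx, 4: edx=200+4=204
after add ebx, 1: ebx=0+1=1
cmp ebx, 7  (cmp 1,7)
jne L2: taken
after mov eax, [edx]: eax=M[204]=6
after add esi, eax: esi=5+6=11
after add edx, 4: edx=204+4=208
after add ebx, 1: ebx=1+1=2
cmp ebx, 7  (cmp 2,7)
jne L2: taken
after mov eax, [edx]: eax=M[208]=-5
after add esi, eax: esi=11+(-5)=6
after add edx, 4: edx=208+4=212
after add ebx, 1: ebx=2+1=3
cmp ebx, 7  (cmp 3,7)
jne L2: taken
after mov eax, [edx]: eax=M[212]=-4
after add esi, eax: esi=6+(-4)=2
after add edx, 4: edx=212+4=216
after add ebx, 1: ebx=3+1=4
cmp ebx, 7  (cmp 4,7)
jne L2: taken
after mov eax, [edx]: eax=M[216]=12
after add esi, eax: esi=2+12=14
after add edx, 4: edx=216+4=220
after add ebx, 1: ebx=4+1=5
cmp ebx, 7  (cmp 5,7)
jne L2: taken
after mov eax, [edx]: eax=M[220]=12
after add esi, eax: esi=14+12=26
after add edx, 4: edx=220+4=224
after add ebx, 1: ebx=5+1=6
cmp ebx, 7  (cmp 6,7)
jne L2: taken
after mov eax, [edx]: eax=M[224]=-4
after add esi, eax: esi=26+(-4)=22
after add edx, 4: edx=224+4=228
after add ebx, 1: ebx=6+1=7
cmp ebx, 7  (cmp 7,7)
jne L2: not taken
halt.
Total executed instructions: 47.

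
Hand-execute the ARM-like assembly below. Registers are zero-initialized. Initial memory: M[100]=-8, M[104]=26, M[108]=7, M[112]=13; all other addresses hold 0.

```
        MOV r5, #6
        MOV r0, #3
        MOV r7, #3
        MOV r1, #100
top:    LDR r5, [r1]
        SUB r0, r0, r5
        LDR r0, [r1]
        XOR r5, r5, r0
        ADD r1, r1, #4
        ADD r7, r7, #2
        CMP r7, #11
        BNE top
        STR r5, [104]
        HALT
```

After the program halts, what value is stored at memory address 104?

0

MOV r5, #6 → r5=6
MOV r0, #3 → r0=3
MOV r7, #3 → r7=3
MOV r1, #100 → r1=100
LDR r5, [r1] → r5=M[100]=-8
SUB r0, r0, r5 → r0=3-(-8)=11
LDR r0, [r1] → r0=M[100]=-8
XOR r5, r5, r0 → r5=(-8)^(-8)=0
ADD r1, r1, #4 → r1=100+4=104
ADD r7, r7, #2 → r7=3+2=5
CMP r7, #11  (cmp 5,11)
BNE top: taken
LDR r5, [r1] → r5=M[104]=26
SUB r0, r0, r5 → r0=(-8)-26=-34
LDR r0, [r1] → r0=M[104]=26
XOR r5, r5, r0 → r5=26^26=0
ADD r1, r1, #4 → r1=104+4=108
ADD r7, r7, #2 → r7=5+2=7
CMP r7, #11  (cmp 7,11)
BNE top: taken
LDR r5, [r1] → r5=M[108]=7
SUB r0, r0, r5 → r0=26-7=19
LDR r0, [r1] → r0=M[108]=7
XOR r5, r5, r0 → r5=7^7=0
ADD r1, r1, #4 → r1=108+4=112
ADD r7, r7, #2 → r7=7+2=9
CMP r7, #11  (cmp 9,11)
BNE top: taken
LDR r5, [r1] → r5=M[112]=13
SUB r0, r0, r5 → r0=7-13=-6
LDR r0, [r1] → r0=M[112]=13
XOR r5, r5, r0 → r5=13^13=0
ADD r1, r1, #4 → r1=112+4=116
ADD r7, r7, #2 → r7=9+2=11
CMP r7, #11  (cmp 11,11)
BNE top: not taken
STR r5, [104] → M[104]=0
halt.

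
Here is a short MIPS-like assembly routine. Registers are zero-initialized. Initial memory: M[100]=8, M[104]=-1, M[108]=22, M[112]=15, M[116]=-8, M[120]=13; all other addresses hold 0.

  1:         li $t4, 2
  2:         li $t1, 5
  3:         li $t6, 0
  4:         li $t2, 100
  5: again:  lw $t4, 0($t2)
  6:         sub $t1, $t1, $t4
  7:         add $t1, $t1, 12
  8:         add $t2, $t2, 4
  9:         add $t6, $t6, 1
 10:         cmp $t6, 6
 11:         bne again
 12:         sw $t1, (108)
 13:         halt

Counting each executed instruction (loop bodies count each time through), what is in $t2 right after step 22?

$t4=2
$t1=5
$t6=0
$t2=100
$t4=M[100]=8
$t1=5-8=-3
$t1=(-3)+12=9
$t2=100+4=104
$t6=0+1=1
cmp $t6, 6  (cmp 1,6)
bne again: taken
$t4=M[104]=-1
$t1=9-(-1)=10
$t1=10+12=22
$t2=104+4=108
$t6=1+1=2
cmp $t6, 6  (cmp 2,6)
bne again: taken
$t4=M[108]=22
$t1=22-22=0
$t1=0+12=12
$t2=108+4=112
After step 22: $t2 = 112.

112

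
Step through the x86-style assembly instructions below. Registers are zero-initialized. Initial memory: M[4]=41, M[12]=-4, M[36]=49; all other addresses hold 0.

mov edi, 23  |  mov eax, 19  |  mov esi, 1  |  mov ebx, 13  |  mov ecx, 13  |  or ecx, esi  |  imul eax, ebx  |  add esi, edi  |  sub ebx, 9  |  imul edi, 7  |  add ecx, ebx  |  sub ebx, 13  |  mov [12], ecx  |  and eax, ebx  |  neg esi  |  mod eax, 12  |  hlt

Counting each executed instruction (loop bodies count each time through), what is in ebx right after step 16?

after mov edi, 23: edi=23
after mov eax, 19: eax=19
after mov esi, 1: esi=1
after mov ebx, 13: ebx=13
after mov ecx, 13: ecx=13
after or ecx, esi: ecx=13|1=13
after imul eax, ebx: eax=19*13=247
after add esi, edi: esi=1+23=24
after sub ebx, 9: ebx=13-9=4
after imul edi, 7: edi=23*7=161
after add ecx, ebx: ecx=13+4=17
after sub ebx, 13: ebx=4-13=-9
mov [12], ecx → M[12]=17
after and eax, ebx: eax=247&(-9)=247
after neg esi: esi=-(24)=-24
after mod eax, 12: eax=247%12=7
After step 16: ebx = -9.

-9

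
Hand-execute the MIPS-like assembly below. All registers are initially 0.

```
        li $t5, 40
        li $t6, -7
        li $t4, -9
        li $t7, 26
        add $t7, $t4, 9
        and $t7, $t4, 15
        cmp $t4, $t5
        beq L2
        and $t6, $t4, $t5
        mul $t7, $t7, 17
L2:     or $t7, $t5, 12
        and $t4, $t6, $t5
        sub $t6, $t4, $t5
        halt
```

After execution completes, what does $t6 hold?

after li $t5, 40: $t5=40
after li $t6, -7: $t6=-7
after li $t4, -9: $t4=-9
after li $t7, 26: $t7=26
after add $t7, $t4, 9: $t7=(-9)+9=0
after and $t7, $t4, 15: $t7=(-9)&15=7
cmp $t4, $t5  (cmp -9,40)
beq L2: not taken
after and $t6, $t4, $t5: $t6=(-9)&40=32
after mul $t7, $t7, 17: $t7=7*17=119
after or $t7, $t5, 12: $t7=40|12=44
after and $t4, $t6, $t5: $t4=32&40=32
after sub $t6, $t4, $t5: $t6=32-40=-8
halt.

-8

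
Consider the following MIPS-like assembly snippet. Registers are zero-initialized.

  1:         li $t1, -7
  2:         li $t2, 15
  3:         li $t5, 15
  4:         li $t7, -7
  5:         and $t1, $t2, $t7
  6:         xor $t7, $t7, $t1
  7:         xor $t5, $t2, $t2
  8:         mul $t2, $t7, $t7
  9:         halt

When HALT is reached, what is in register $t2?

256

li $t1, -7 → $t1=-7
li $t2, 15 → $t2=15
li $t5, 15 → $t5=15
li $t7, -7 → $t7=-7
and $t1, $t2, $t7 → $t1=15&(-7)=9
xor $t7, $t7, $t1 → $t7=(-7)^9=-16
xor $t5, $t2, $t2 → $t5=15^15=0
mul $t2, $t7, $t7 → $t2=(-16)*(-16)=256
halt.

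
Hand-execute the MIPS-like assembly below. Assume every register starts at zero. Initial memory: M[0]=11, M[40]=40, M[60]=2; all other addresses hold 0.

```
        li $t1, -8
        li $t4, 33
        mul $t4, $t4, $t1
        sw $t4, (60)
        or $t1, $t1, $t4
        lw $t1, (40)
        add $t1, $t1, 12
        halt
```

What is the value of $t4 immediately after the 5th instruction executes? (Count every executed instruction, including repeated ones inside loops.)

-264

$t1=-8
$t4=33
$t4=33*(-8)=-264
sw $t4, (60) → M[60]=-264
$t1=(-8)|(-264)=-8
After step 5: $t4 = -264.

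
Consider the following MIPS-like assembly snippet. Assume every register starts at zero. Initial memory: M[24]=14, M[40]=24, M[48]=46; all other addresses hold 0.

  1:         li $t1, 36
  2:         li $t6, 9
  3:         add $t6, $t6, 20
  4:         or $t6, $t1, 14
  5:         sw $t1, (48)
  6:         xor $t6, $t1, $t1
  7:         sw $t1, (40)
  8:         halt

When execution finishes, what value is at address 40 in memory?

36

after li $t1, 36: $t1=36
after li $t6, 9: $t6=9
after add $t6, $t6, 20: $t6=9+20=29
after or $t6, $t1, 14: $t6=36|14=46
sw $t1, (48) → M[48]=36
after xor $t6, $t1, $t1: $t6=36^36=0
sw $t1, (40) → M[40]=36
halt.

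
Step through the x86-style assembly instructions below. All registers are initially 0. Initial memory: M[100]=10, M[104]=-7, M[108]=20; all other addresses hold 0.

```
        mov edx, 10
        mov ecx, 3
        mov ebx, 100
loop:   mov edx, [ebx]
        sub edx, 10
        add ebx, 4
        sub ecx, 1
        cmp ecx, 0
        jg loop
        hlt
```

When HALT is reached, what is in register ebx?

mov edx, 10 → edx=10
mov ecx, 3 → ecx=3
mov ebx, 100 → ebx=100
mov edx, [ebx] → edx=M[100]=10
sub edx, 10 → edx=10-10=0
add ebx, 4 → ebx=100+4=104
sub ecx, 1 → ecx=3-1=2
cmp ecx, 0  (cmp 2,0)
jg loop: taken
mov edx, [ebx] → edx=M[104]=-7
sub edx, 10 → edx=(-7)-10=-17
add ebx, 4 → ebx=104+4=108
sub ecx, 1 → ecx=2-1=1
cmp ecx, 0  (cmp 1,0)
jg loop: taken
mov edx, [ebx] → edx=M[108]=20
sub edx, 10 → edx=20-10=10
add ebx, 4 → ebx=108+4=112
sub ecx, 1 → ecx=1-1=0
cmp ecx, 0  (cmp 0,0)
jg loop: not taken
halt.

112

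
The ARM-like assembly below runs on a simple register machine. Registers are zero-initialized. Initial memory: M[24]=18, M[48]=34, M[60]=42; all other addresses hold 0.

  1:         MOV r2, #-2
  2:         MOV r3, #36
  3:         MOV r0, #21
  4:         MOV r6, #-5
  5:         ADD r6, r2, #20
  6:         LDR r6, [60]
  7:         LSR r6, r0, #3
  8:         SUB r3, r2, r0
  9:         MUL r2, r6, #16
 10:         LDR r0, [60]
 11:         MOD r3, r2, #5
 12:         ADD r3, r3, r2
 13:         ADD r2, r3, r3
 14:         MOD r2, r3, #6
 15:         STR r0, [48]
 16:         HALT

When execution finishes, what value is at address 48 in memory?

42

after MOV r2, #-2: r2=-2
after MOV r3, #36: r3=36
after MOV r0, #21: r0=21
after MOV r6, #-5: r6=-5
after ADD r6, r2, #20: r6=(-2)+20=18
after LDR r6, [60]: r6=M[60]=42
after LSR r6, r0, #3: r6=21>>3=2
after SUB r3, r2, r0: r3=(-2)-21=-23
after MUL r2, r6, #16: r2=2*16=32
after LDR r0, [60]: r0=M[60]=42
after MOD r3, r2, #5: r3=32%5=2
after ADD r3, r3, r2: r3=2+32=34
after ADD r2, r3, r3: r2=34+34=68
after MOD r2, r3, #6: r2=34%6=4
STR r0, [48] → M[48]=42
halt.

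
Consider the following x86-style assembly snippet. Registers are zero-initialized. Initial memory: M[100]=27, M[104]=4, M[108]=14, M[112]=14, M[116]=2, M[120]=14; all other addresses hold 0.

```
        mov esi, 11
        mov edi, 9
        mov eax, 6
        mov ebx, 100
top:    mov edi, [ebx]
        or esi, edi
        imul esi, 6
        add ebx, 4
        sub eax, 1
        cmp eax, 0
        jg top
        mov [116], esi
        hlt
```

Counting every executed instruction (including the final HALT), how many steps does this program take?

48

after mov esi, 11: esi=11
after mov edi, 9: edi=9
after mov eax, 6: eax=6
after mov ebx, 100: ebx=100
after mov edi, [ebx]: edi=M[100]=27
after or esi, edi: esi=11|27=27
after imul esi, 6: esi=27*6=162
after add ebx, 4: ebx=100+4=104
after sub eax, 1: eax=6-1=5
cmp eax, 0  (cmp 5,0)
jg top: taken
after mov edi, [ebx]: edi=M[104]=4
after or esi, edi: esi=162|4=166
after imul esi, 6: esi=166*6=996
after add ebx, 4: ebx=104+4=108
after sub eax, 1: eax=5-1=4
cmp eax, 0  (cmp 4,0)
jg top: taken
after mov edi, [ebx]: edi=M[108]=14
after or esi, edi: esi=996|14=1006
after imul esi, 6: esi=1006*6=6036
after add ebx, 4: ebx=108+4=112
after sub eax, 1: eax=4-1=3
cmp eax, 0  (cmp 3,0)
jg top: taken
after mov edi, [ebx]: edi=M[112]=14
after or esi, edi: esi=6036|14=6046
after imul esi, 6: esi=6046*6=36276
after add ebx, 4: ebx=112+4=116
after sub eax, 1: eax=3-1=2
cmp eax, 0  (cmp 2,0)
jg top: taken
after mov edi, [ebx]: edi=M[116]=2
after or esi, edi: esi=36276|2=36278
after imul esi, 6: esi=36278*6=217668
after add ebx, 4: ebx=116+4=120
after sub eax, 1: eax=2-1=1
cmp eax, 0  (cmp 1,0)
jg top: taken
after mov edi, [ebx]: edi=M[120]=14
after or esi, edi: esi=217668|14=217678
after imul esi, 6: esi=217678*6=1306068
after add ebx, 4: ebx=120+4=124
after sub eax, 1: eax=1-1=0
cmp eax, 0  (cmp 0,0)
jg top: not taken
mov [116], esi → M[116]=1306068
halt.
Total executed instructions: 48.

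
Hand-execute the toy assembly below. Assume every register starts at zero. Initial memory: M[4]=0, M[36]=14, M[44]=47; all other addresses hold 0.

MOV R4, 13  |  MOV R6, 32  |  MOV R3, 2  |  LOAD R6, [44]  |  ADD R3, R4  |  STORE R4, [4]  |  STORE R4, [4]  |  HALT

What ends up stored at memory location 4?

13

MOV R4, 13 → R4=13
MOV R6, 32 → R6=32
MOV R3, 2 → R3=2
LOAD R6, [44] → R6=M[44]=47
ADD R3, R4 → R3=2+13=15
STORE R4, [4] → M[4]=13
STORE R4, [4] → M[4]=13
halt.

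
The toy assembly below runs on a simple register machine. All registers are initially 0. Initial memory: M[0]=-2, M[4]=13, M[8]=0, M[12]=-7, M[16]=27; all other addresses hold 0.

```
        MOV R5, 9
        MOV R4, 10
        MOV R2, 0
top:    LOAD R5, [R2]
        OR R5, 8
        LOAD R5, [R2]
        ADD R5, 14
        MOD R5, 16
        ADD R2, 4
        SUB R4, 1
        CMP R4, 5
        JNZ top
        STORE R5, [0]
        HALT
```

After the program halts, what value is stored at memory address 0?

9

MOV R5, 9 → R5=9
MOV R4, 10 → R4=10
MOV R2, 0 → R2=0
LOAD R5, [R2] → R5=M[0]=-2
OR R5, 8 → R5=(-2)|8=-2
LOAD R5, [R2] → R5=M[0]=-2
ADD R5, 14 → R5=(-2)+14=12
MOD R5, 16 → R5=12%16=12
ADD R2, 4 → R2=0+4=4
SUB R4, 1 → R4=10-1=9
CMP R4, 5  (cmp 9,5)
JNZ top: taken
LOAD R5, [R2] → R5=M[4]=13
OR R5, 8 → R5=13|8=13
LOAD R5, [R2] → R5=M[4]=13
ADD R5, 14 → R5=13+14=27
MOD R5, 16 → R5=27%16=11
ADD R2, 4 → R2=4+4=8
SUB R4, 1 → R4=9-1=8
CMP R4, 5  (cmp 8,5)
JNZ top: taken
LOAD R5, [R2] → R5=M[8]=0
OR R5, 8 → R5=0|8=8
LOAD R5, [R2] → R5=M[8]=0
ADD R5, 14 → R5=0+14=14
MOD R5, 16 → R5=14%16=14
ADD R2, 4 → R2=8+4=12
SUB R4, 1 → R4=8-1=7
CMP R4, 5  (cmp 7,5)
JNZ top: taken
LOAD R5, [R2] → R5=M[12]=-7
OR R5, 8 → R5=(-7)|8=-7
LOAD R5, [R2] → R5=M[12]=-7
ADD R5, 14 → R5=(-7)+14=7
MOD R5, 16 → R5=7%16=7
ADD R2, 4 → R2=12+4=16
SUB R4, 1 → R4=7-1=6
CMP R4, 5  (cmp 6,5)
JNZ top: taken
LOAD R5, [R2] → R5=M[16]=27
OR R5, 8 → R5=27|8=27
LOAD R5, [R2] → R5=M[16]=27
ADD R5, 14 → R5=27+14=41
MOD R5, 16 → R5=41%16=9
ADD R2, 4 → R2=16+4=20
SUB R4, 1 → R4=6-1=5
CMP R4, 5  (cmp 5,5)
JNZ top: not taken
STORE R5, [0] → M[0]=9
halt.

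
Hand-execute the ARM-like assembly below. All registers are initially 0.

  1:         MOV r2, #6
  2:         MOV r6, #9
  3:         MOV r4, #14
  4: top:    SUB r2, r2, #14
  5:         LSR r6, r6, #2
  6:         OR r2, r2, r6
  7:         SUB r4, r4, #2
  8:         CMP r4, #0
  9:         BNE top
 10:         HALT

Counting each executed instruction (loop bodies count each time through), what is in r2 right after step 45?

-90

MOV r2, #6 → r2=6
MOV r6, #9 → r6=9
MOV r4, #14 → r4=14
SUB r2, r2, #14 → r2=6-14=-8
LSR r6, r6, #2 → r6=9>>2=2
OR r2, r2, r6 → r2=(-8)|2=-6
SUB r4, r4, #2 → r4=14-2=12
CMP r4, #0  (cmp 12,0)
BNE top: taken
SUB r2, r2, #14 → r2=(-6)-14=-20
LSR r6, r6, #2 → r6=2>>2=0
OR r2, r2, r6 → r2=(-20)|0=-20
SUB r4, r4, #2 → r4=12-2=10
CMP r4, #0  (cmp 10,0)
BNE top: taken
SUB r2, r2, #14 → r2=(-20)-14=-34
LSR r6, r6, #2 → r6=0>>2=0
OR r2, r2, r6 → r2=(-34)|0=-34
SUB r4, r4, #2 → r4=10-2=8
CMP r4, #0  (cmp 8,0)
BNE top: taken
SUB r2, r2, #14 → r2=(-34)-14=-48
LSR r6, r6, #2 → r6=0>>2=0
OR r2, r2, r6 → r2=(-48)|0=-48
SUB r4, r4, #2 → r4=8-2=6
CMP r4, #0  (cmp 6,0)
BNE top: taken
SUB r2, r2, #14 → r2=(-48)-14=-62
LSR r6, r6, #2 → r6=0>>2=0
OR r2, r2, r6 → r2=(-62)|0=-62
SUB r4, r4, #2 → r4=6-2=4
CMP r4, #0  (cmp 4,0)
BNE top: taken
SUB r2, r2, #14 → r2=(-62)-14=-76
LSR r6, r6, #2 → r6=0>>2=0
OR r2, r2, r6 → r2=(-76)|0=-76
SUB r4, r4, #2 → r4=4-2=2
CMP r4, #0  (cmp 2,0)
BNE top: taken
SUB r2, r2, #14 → r2=(-76)-14=-90
LSR r6, r6, #2 → r6=0>>2=0
OR r2, r2, r6 → r2=(-90)|0=-90
SUB r4, r4, #2 → r4=2-2=0
CMP r4, #0  (cmp 0,0)
BNE top: not taken
After step 45: r2 = -90.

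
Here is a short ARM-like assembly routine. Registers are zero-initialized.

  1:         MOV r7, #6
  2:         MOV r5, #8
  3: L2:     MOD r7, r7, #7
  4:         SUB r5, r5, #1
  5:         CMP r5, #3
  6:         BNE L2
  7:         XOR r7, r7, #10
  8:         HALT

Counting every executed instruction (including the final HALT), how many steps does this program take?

r7=6
r5=8
r7=6%7=6
r5=8-1=7
CMP r5, #3  (cmp 7,3)
BNE L2: taken
r7=6%7=6
r5=7-1=6
CMP r5, #3  (cmp 6,3)
BNE L2: taken
r7=6%7=6
r5=6-1=5
CMP r5, #3  (cmp 5,3)
BNE L2: taken
r7=6%7=6
r5=5-1=4
CMP r5, #3  (cmp 4,3)
BNE L2: taken
r7=6%7=6
r5=4-1=3
CMP r5, #3  (cmp 3,3)
BNE L2: not taken
r7=6^10=12
halt.
Total executed instructions: 24.

24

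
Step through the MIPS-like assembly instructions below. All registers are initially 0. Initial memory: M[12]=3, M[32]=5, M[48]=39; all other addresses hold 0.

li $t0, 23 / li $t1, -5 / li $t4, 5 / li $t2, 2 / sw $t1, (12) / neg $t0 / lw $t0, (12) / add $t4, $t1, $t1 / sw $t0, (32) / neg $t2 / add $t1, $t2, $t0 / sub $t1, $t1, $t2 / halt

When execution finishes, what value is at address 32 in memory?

-5

li $t0, 23 → $t0=23
li $t1, -5 → $t1=-5
li $t4, 5 → $t4=5
li $t2, 2 → $t2=2
sw $t1, (12) → M[12]=-5
neg $t0 → $t0=-(23)=-23
lw $t0, (12) → $t0=M[12]=-5
add $t4, $t1, $t1 → $t4=(-5)+(-5)=-10
sw $t0, (32) → M[32]=-5
neg $t2 → $t2=-(2)=-2
add $t1, $t2, $t0 → $t1=(-2)+(-5)=-7
sub $t1, $t1, $t2 → $t1=(-7)-(-2)=-5
halt.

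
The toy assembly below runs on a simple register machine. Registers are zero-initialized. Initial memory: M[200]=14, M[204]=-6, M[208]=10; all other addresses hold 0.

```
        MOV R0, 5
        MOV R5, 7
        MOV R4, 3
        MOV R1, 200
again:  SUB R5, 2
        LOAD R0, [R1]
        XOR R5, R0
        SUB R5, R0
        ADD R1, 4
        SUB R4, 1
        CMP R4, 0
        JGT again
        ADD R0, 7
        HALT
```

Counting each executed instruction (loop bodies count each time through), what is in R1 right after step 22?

after MOV R0, 5: R0=5
after MOV R5, 7: R5=7
after MOV R4, 3: R4=3
after MOV R1, 200: R1=200
after SUB R5, 2: R5=7-2=5
after LOAD R0, [R1]: R0=M[200]=14
after XOR R5, R0: R5=5^14=11
after SUB R5, R0: R5=11-14=-3
after ADD R1, 4: R1=200+4=204
after SUB R4, 1: R4=3-1=2
CMP R4, 0  (cmp 2,0)
JGT again: taken
after SUB R5, 2: R5=(-3)-2=-5
after LOAD R0, [R1]: R0=M[204]=-6
after XOR R5, R0: R5=(-5)^(-6)=1
after SUB R5, R0: R5=1-(-6)=7
after ADD R1, 4: R1=204+4=208
after SUB R4, 1: R4=2-1=1
CMP R4, 0  (cmp 1,0)
JGT again: taken
after SUB R5, 2: R5=7-2=5
after LOAD R0, [R1]: R0=M[208]=10
After step 22: R1 = 208.

208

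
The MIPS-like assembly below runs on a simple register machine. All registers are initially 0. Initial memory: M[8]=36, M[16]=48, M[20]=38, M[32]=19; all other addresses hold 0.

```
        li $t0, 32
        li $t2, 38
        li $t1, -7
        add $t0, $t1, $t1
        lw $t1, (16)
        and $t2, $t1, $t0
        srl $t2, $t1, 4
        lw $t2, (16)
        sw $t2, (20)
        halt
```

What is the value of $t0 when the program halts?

-14

after li $t0, 32: $t0=32
after li $t2, 38: $t2=38
after li $t1, -7: $t1=-7
after add $t0, $t1, $t1: $t0=(-7)+(-7)=-14
after lw $t1, (16): $t1=M[16]=48
after and $t2, $t1, $t0: $t2=48&(-14)=48
after srl $t2, $t1, 4: $t2=48>>4=3
after lw $t2, (16): $t2=M[16]=48
sw $t2, (20) → M[20]=48
halt.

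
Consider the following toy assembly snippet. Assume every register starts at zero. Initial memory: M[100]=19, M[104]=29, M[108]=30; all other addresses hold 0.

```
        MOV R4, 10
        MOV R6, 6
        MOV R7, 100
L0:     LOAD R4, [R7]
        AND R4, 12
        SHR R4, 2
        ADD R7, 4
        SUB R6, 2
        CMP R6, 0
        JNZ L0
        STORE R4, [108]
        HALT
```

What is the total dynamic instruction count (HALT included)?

R4=10
R6=6
R7=100
R4=M[100]=19
R4=19&12=0
R4=0>>2=0
R7=100+4=104
R6=6-2=4
CMP R6, 0  (cmp 4,0)
JNZ L0: taken
R4=M[104]=29
R4=29&12=12
R4=12>>2=3
R7=104+4=108
R6=4-2=2
CMP R6, 0  (cmp 2,0)
JNZ L0: taken
R4=M[108]=30
R4=30&12=12
R4=12>>2=3
R7=108+4=112
R6=2-2=0
CMP R6, 0  (cmp 0,0)
JNZ L0: not taken
STORE R4, [108] → M[108]=3
halt.
Total executed instructions: 26.

26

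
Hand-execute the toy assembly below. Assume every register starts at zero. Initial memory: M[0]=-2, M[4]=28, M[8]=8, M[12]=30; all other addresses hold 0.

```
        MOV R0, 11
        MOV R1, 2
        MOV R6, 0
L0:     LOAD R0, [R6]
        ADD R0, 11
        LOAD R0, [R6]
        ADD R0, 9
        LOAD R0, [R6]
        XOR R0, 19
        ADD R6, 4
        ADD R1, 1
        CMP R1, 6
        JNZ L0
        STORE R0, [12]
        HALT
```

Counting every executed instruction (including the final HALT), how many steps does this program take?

after MOV R0, 11: R0=11
after MOV R1, 2: R1=2
after MOV R6, 0: R6=0
after LOAD R0, [R6]: R0=M[0]=-2
after ADD R0, 11: R0=(-2)+11=9
after LOAD R0, [R6]: R0=M[0]=-2
after ADD R0, 9: R0=(-2)+9=7
after LOAD R0, [R6]: R0=M[0]=-2
after XOR R0, 19: R0=(-2)^19=-19
after ADD R6, 4: R6=0+4=4
after ADD R1, 1: R1=2+1=3
CMP R1, 6  (cmp 3,6)
JNZ L0: taken
after LOAD R0, [R6]: R0=M[4]=28
after ADD R0, 11: R0=28+11=39
after LOAD R0, [R6]: R0=M[4]=28
after ADD R0, 9: R0=28+9=37
after LOAD R0, [R6]: R0=M[4]=28
after XOR R0, 19: R0=28^19=15
after ADD R6, 4: R6=4+4=8
after ADD R1, 1: R1=3+1=4
CMP R1, 6  (cmp 4,6)
JNZ L0: taken
after LOAD R0, [R6]: R0=M[8]=8
after ADD R0, 11: R0=8+11=19
after LOAD R0, [R6]: R0=M[8]=8
after ADD R0, 9: R0=8+9=17
after LOAD R0, [R6]: R0=M[8]=8
after XOR R0, 19: R0=8^19=27
after ADD R6, 4: R6=8+4=12
after ADD R1, 1: R1=4+1=5
CMP R1, 6  (cmp 5,6)
JNZ L0: taken
after LOAD R0, [R6]: R0=M[12]=30
after ADD R0, 11: R0=30+11=41
after LOAD R0, [R6]: R0=M[12]=30
after ADD R0, 9: R0=30+9=39
after LOAD R0, [R6]: R0=M[12]=30
after XOR R0, 19: R0=30^19=13
after ADD R6, 4: R6=12+4=16
after ADD R1, 1: R1=5+1=6
CMP R1, 6  (cmp 6,6)
JNZ L0: not taken
STORE R0, [12] → M[12]=13
halt.
Total executed instructions: 45.

45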